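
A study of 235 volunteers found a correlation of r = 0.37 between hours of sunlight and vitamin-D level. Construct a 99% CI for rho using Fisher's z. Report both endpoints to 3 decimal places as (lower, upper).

(0.216, 0.506)

z_r = atanh(0.37) = 0.388423;  SE = 1/√(n−3) = 1/√232 = 0.065653
z-limits: 0.388423 ± 2.576·0.065653 = 0.388423 ± 0.169122 = [0.219301, 0.557545]
ρ-limits: (tanh 0.219301, tanh 0.557545) = (0.216, 0.506)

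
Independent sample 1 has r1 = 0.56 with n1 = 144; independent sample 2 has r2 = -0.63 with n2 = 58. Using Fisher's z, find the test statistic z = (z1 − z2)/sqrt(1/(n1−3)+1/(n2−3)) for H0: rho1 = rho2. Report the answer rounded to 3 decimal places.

8.644

z1 = atanh(0.56) = 0.632833,  z2 = atanh(-0.63) = -0.741416
SE = √(1/(n1−3) + 1/(n2−3)) = √(1/141 + 1/55) = √(0.0070922 + 0.0181818) = √0.0252740 = 0.158978
z = (z1 − z2)/SE = (0.632833 − (-0.741416)) / 0.158978 = 1.374249 / 0.158978 = 8.644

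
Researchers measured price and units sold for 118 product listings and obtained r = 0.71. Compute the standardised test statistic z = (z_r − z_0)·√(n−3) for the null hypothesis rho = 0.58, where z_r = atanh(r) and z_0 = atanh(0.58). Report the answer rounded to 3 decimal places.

Fisher z: atanh(0.71) = 0.887184, atanh(0.58) = 0.662463
z = (z_r − z_0)·√(n−3) = (0.887184 − 0.662463)·√115 = 0.224721 · 10.723805 = 2.410

2.410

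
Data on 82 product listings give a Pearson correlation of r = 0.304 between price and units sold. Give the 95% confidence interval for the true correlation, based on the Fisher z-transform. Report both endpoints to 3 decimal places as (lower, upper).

(0.093, 0.489)

Fisher z: z_r = atanh(r) = ½·ln((1+0.304)/(1−0.304)) = 0.313921
SE(z) = 1/√(n−3) = 1/√79 = 0.112509
95% ⇒ z* = 1.960; margin = 1.960·0.112509 = 0.220518
CI on z-scale: (0.093403, 0.534439)
Back-transform: tanh(0.093403) = 0.093132, tanh(0.534439) = 0.488767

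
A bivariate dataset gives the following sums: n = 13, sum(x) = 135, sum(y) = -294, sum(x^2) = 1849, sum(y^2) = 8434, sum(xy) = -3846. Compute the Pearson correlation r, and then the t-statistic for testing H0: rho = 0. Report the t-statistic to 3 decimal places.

-6.391

Numerator: nΣxy − (Σx)(Σy) = 13·(-3846) − (135)(-294) = -10308
Denominator: √[(nΣx²−(Σx)²)(nΣy²−(Σy)²)]
  nΣx²−(Σx)² = 13·1849 − 18225 = 5812;  nΣy²−(Σy)² = 13·8434 − 86436 = 23206
  √(5812·23206) = √134873272 = 11613.4953
r = -10308 / 11613.4953 = -0.8876
t = r·√(n−2)/√(1−r²) = -0.8876·√11 / √(1−0.787834) = -2.943836 / 0.460615 = -6.391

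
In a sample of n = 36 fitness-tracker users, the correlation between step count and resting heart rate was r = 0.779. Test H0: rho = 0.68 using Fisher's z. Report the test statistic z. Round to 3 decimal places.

z_r = atanh(0.779) = 1.042822,  z_0 = atanh(0.68) = 0.829114
SE = 1/√(n−3) = 1/√33 = 0.174078
z = (z_r − z_0)/SE = (1.042822 − 0.829114) / 0.174078 = 0.213708 / 0.174078 = 1.228

1.228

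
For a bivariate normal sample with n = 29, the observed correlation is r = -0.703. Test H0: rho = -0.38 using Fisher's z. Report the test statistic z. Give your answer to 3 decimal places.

Fisher z: atanh(-0.703) = -0.873207, atanh(-0.38) = -0.400060
z = (z_r − z_0)·√(n−3) = (-0.873207 − (-0.400060))·√26 = -0.473147 · 5.099020 = -2.413

-2.413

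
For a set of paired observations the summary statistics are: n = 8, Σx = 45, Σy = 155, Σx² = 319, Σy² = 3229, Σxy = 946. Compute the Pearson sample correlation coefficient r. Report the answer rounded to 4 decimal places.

0.6077

Numerator: nΣxy − (Σx)(Σy) = 8·946 − (45)(155) = 593
Denominator: √[(nΣx²−(Σx)²)(nΣy²−(Σy)²)]
  nΣx²−(Σx)² = 8·319 − 2025 = 527;  nΣy²−(Σy)² = 8·3229 − 24025 = 1807
  √(527·1807) = √952289 = 975.8530
r = 593 / 975.8530 = 0.6077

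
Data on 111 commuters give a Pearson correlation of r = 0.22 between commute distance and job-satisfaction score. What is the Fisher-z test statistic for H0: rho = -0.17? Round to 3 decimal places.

Fisher z: atanh(0.22) = 0.223656, atanh(-0.17) = -0.171667
z = (z_r − z_0)·√(n−3) = (0.223656 − (-0.171667))·√108 = 0.395323 · 10.392305 = 4.108

4.108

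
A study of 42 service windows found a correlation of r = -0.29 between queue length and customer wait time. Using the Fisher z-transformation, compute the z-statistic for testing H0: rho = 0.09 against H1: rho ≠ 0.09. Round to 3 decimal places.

-2.428

z_r = atanh(-0.29) = -0.298566,  z_0 = atanh(0.09) = 0.090244
SE = 1/√(n−3) = 1/√39 = 0.160128
z = (z_r − z_0)/SE = (-0.298566 − 0.090244) / 0.160128 = -0.388810 / 0.160128 = -2.428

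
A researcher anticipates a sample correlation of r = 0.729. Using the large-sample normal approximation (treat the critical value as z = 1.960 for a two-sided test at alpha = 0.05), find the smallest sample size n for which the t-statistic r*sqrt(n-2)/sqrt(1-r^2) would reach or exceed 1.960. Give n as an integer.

6

r√(n−2)/√(1−r²) ≥ 1.960  ⇔  n−2 ≥ (1.960)²·(1−r²)/r²
(1−r²)/r² = (1−0.531441)/0.531441 = 0.8817
n ≥ 2 + 3.8416·0.8817 = 2 + 3.3871 = 5.3871
⌈5.3871⌉ = 6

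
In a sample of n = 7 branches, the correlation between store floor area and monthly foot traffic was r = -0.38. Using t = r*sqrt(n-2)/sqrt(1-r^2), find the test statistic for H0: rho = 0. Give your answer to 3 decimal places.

-0.919

t = r·√(n−2) / √(1−r²) with r = -0.38, n = 7
  = -0.38·√5 / √(1 − 0.1444)
  = -0.38·2.236068 / 0.924986
  = -0.849706 / 0.924986 = -0.919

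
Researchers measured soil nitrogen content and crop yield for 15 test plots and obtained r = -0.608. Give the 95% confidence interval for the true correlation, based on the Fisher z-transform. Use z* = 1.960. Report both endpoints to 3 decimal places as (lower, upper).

(-0.854, -0.139)

Fisher z: z_r = atanh(r) = ½·ln((1+(-0.608))/(1−(-0.608))) = -0.705742
SE(z) = 1/√(n−3) = 1/√12 = 0.288675
95% ⇒ z* = 1.960; margin = 1.960·0.288675 = 0.565803
CI on z-scale: (-1.271545, -0.139939)
Back-transform: tanh(-1.271545) = -0.854216, tanh(-0.139939) = -0.139033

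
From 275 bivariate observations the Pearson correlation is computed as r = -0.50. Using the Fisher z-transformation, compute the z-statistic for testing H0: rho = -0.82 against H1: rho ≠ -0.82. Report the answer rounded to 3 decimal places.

z_r = atanh(-0.50) = -0.549306,  z_0 = atanh(-0.82) = -1.156817
SE = 1/√(n−3) = 1/√272 = 0.060634
z = (z_r − z_0)/SE = (-0.549306 − (-1.156817)) / 0.060634 = 0.607511 / 0.060634 = 10.019

10.019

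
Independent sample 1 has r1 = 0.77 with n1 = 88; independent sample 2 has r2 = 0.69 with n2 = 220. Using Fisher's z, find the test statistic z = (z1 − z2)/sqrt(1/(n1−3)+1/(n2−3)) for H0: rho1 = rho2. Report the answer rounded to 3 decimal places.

z1 = atanh(0.77) = 1.020328,  z2 = atanh(0.69) = 0.847956
SE = √(1/(n1−3) + 1/(n2−3)) = √(1/85 + 1/217) = √(0.0117647 + 0.0046083) = √0.0163730 = 0.127957
z = (z1 − z2)/SE = (1.020328 − 0.847956) / 0.127957 = 0.172372 / 0.127957 = 1.347

1.347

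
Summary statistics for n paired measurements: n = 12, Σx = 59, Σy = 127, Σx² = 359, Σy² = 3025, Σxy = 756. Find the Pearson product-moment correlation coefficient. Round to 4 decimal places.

S_xy = nΣxy − ΣxΣy = 12·756 − 59·127 = 9072 − 7493 = 1579
S_xx = nΣx² − (Σx)² = 12·359 − 59² = 4308 − 3481 = 827
S_yy = nΣy² − (Σy)² = 12·3025 − 127² = 36300 − 16129 = 20171
r = S_xy / √(S_xx·S_yy) = 1579 / √(827·20171) = 1579 / √16681417 = 1579 / 4084.2890 = 0.3866

0.3866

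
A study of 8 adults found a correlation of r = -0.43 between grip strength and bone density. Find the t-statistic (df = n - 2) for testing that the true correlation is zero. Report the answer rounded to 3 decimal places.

-1.167

1 − r² = 1 − 0.1849 = 0.8151;  √(1−r²) = 0.902829
√(n−2) = √6 = 2.449490
t = r·√(n−2)/√(1−r²) = -0.43 · 2.449490 / 0.902829 = -1.167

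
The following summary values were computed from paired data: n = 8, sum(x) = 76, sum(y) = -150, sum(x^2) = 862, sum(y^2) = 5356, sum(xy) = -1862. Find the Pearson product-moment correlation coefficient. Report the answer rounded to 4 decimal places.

Numerator: nΣxy − (Σx)(Σy) = 8·(-1862) − (76)(-150) = -3496
Denominator: √[(nΣx²−(Σx)²)(nΣy²−(Σy)²)]
  nΣx²−(Σx)² = 8·862 − 5776 = 1120;  nΣy²−(Σy)² = 8·5356 − 22500 = 20348
  √(1120·20348) = √22789760 = 4773.8622
r = -3496 / 4773.8622 = -0.7323

-0.7323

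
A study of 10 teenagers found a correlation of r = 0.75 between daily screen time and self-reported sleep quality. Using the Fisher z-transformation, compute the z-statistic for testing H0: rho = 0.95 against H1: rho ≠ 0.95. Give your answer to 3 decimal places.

-2.272

z_r = atanh(0.75) = 0.972955,  z_0 = atanh(0.95) = 1.831781
SE = 1/√(n−3) = 1/√7 = 0.377964
z = (z_r − z_0)/SE = (0.972955 − 1.831781) / 0.377964 = -0.858826 / 0.377964 = -2.272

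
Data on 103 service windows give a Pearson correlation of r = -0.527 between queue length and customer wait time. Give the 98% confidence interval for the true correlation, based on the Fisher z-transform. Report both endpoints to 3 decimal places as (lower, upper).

Fisher z: z_r = atanh(r) = ½·ln((1+(-0.527))/(1−(-0.527))) = -0.585982
SE(z) = 1/√(n−3) = 1/√100 = 0.100000
98% ⇒ z* = 2.326; margin = 2.326·0.100000 = 0.232600
CI on z-scale: (-0.818582, -0.353382)
Back-transform: tanh(-0.818582) = -0.674297, tanh(-0.353382) = -0.339371

(-0.674, -0.339)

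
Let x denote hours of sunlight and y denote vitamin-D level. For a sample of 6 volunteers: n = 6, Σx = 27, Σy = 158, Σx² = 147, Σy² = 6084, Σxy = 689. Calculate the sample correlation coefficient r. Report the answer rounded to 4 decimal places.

-0.0993

S_xy = nΣxy − ΣxΣy = 6·689 − 27·158 = 4134 − 4266 = -132
S_xx = nΣx² − (Σx)² = 6·147 − 27² = 882 − 729 = 153
S_yy = nΣy² − (Σy)² = 6·6084 − 158² = 36504 − 24964 = 11540
r = S_xy / √(S_xx·S_yy) = -132 / √(153·11540) = -132 / √1765620 = -132 / 1328.7663 = -0.0993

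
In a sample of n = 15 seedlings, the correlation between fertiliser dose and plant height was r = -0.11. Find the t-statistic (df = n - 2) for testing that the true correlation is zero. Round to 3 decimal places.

-0.399

1 − r² = 1 − 0.0121 = 0.9879;  √(1−r²) = 0.993932
√(n−2) = √13 = 3.605551
t = r·√(n−2)/√(1−r²) = -0.11 · 3.605551 / 0.993932 = -0.399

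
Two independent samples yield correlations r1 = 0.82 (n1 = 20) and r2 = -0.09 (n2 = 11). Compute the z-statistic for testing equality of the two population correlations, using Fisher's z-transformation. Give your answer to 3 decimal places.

z1 = atanh(0.82) = 1.156817,  z2 = atanh(-0.09) = -0.090244
SE = √(1/(n1−3) + 1/(n2−3)) = √(1/17 + 1/8) = √(0.0588235 + 0.1250000) = √0.1838235 = 0.428746
z = (z1 − z2)/SE = (1.156817 − (-0.090244)) / 0.428746 = 1.247061 / 0.428746 = 2.909

2.909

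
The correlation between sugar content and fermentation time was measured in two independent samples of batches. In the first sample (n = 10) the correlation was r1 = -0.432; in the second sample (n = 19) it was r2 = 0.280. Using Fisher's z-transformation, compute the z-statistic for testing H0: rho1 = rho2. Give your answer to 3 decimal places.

-1.655

z1 = atanh(-0.432) = -0.462353,  z2 = atanh(0.280) = 0.287682
SE = √(1/(n1−3) + 1/(n2−3)) = √(1/7 + 1/16) = √(0.1428571 + 0.0625000) = √0.2053571 = 0.453163
z = (z1 − z2)/SE = (-0.462353 − 0.287682) / 0.453163 = -0.750035 / 0.453163 = -1.655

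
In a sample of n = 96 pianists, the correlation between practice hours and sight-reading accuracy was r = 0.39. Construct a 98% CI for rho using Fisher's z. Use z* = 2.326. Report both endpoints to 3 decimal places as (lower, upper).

Fisher z: z_r = atanh(r) = ½·ln((1+0.39)/(1−0.39)) = 0.411800
SE(z) = 1/√(n−3) = 1/√93 = 0.103695
98% ⇒ z* = 2.326; margin = 2.326·0.103695 = 0.241195
CI on z-scale: (0.170605, 0.652995)
Back-transform: tanh(0.170605) = 0.168969, tanh(0.652995) = 0.573683

(0.169, 0.574)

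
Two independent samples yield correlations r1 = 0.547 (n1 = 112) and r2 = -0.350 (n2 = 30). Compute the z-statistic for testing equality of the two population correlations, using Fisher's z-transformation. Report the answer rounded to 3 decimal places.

4.557

Fisher z-transforms: z1 = atanh(0.547) = 0.614090, z2 = atanh(-0.350) = -0.365444; difference d = 0.979534
Var(d) = 1/109 + 1/27 = 0.0091743 + 0.0370370 = 0.0462113
z = d/√Var(d) = 0.979534 / √0.0462113 = 0.979534 / 0.214968 = 4.557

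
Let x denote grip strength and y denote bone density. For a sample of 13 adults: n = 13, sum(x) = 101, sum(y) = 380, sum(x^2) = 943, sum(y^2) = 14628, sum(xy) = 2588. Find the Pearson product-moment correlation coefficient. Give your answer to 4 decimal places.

S_xy = nΣxy − ΣxΣy = 13·2588 − 101·380 = 33644 − 38380 = -4736
S_xx = nΣx² − (Σx)² = 13·943 − 101² = 12259 − 10201 = 2058
S_yy = nΣy² − (Σy)² = 13·14628 − 380² = 190164 − 144400 = 45764
r = S_xy / √(S_xx·S_yy) = -4736 / √(2058·45764) = -4736 / √94182312 = -4736 / 9704.7572 = -0.4880

-0.4880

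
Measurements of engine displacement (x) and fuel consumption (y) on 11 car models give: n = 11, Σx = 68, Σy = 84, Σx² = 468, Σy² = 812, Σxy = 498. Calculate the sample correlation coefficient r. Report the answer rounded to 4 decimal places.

-0.2360

Numerator: nΣxy − (Σx)(Σy) = 11·498 − (68)(84) = -234
Denominator: √[(nΣx²−(Σx)²)(nΣy²−(Σy)²)]
  nΣx²−(Σx)² = 11·468 − 4624 = 524;  nΣy²−(Σy)² = 11·812 − 7056 = 1876
  √(524·1876) = √983024 = 991.4757
r = -234 / 991.4757 = -0.2360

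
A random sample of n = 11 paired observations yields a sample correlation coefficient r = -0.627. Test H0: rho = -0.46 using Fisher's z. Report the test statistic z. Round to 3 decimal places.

-0.676

Fisher z: atanh(-0.627) = -0.736457, atanh(-0.46) = -0.497311
z = (z_r − z_0)·√(n−3) = (-0.736457 − (-0.497311))·√8 = -0.239146 · 2.828427 = -0.676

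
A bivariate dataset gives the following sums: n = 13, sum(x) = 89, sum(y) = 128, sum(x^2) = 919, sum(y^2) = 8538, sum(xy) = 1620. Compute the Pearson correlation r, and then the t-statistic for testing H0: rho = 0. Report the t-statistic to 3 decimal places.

Numerator: nΣxy − (Σx)(Σy) = 13·1620 − (89)(128) = 9668
Denominator: √[(nΣx²−(Σx)²)(nΣy²−(Σy)²)]
  nΣx²−(Σx)² = 13·919 − 7921 = 4026;  nΣy²−(Σy)² = 13·8538 − 16384 = 94610
  √(4026·94610) = √380899860 = 19516.6560
r = 9668 / 19516.6560 = 0.4954
t = r·√(n−2)/√(1−r²) = 0.4954·√11 / √(1−0.245421) = 1.643056 / 0.868665 = 1.891

1.891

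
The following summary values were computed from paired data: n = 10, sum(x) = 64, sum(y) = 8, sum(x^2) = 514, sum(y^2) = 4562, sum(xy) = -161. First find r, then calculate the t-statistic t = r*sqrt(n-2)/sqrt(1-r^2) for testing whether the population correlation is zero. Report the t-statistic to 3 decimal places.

-0.915

Numerator: nΣxy − (Σx)(Σy) = 10·(-161) − (64)(8) = -2122
Denominator: √[(nΣx²−(Σx)²)(nΣy²−(Σy)²)]
  nΣx²−(Σx)² = 10·514 − 4096 = 1044;  nΣy²−(Σy)² = 10·4562 − 64 = 45556
  √(1044·45556) = √47560464 = 6896.4095
r = -2122 / 6896.4095 = -0.3077
t = r·√(n−2)/√(1−r²) = -0.3077·√8 / √(1−0.094679) = -0.870307 / 0.951484 = -0.915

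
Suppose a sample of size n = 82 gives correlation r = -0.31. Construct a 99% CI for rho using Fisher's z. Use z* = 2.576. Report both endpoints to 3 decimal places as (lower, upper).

z_r = atanh(-0.31) = -0.320545;  SE = 1/√(n−3) = 1/√79 = 0.112509
z-limits: -0.320545 ± 2.576·0.112509 = -0.320545 ± 0.289823 = [-0.610368, -0.030722]
ρ-limits: (tanh -0.610368, tanh -0.030722) = (-0.544, -0.031)

(-0.544, -0.031)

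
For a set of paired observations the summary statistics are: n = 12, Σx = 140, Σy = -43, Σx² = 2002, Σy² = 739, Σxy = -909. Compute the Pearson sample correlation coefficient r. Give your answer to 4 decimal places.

-0.8772

Numerator: nΣxy − (Σx)(Σy) = 12·(-909) − (140)(-43) = -4888
Denominator: √[(nΣx²−(Σx)²)(nΣy²−(Σy)²)]
  nΣx²−(Σx)² = 12·2002 − 19600 = 4424;  nΣy²−(Σy)² = 12·739 − 1849 = 7019
  √(4424·7019) = √31052056 = 5572.4372
r = -4888 / 5572.4372 = -0.8772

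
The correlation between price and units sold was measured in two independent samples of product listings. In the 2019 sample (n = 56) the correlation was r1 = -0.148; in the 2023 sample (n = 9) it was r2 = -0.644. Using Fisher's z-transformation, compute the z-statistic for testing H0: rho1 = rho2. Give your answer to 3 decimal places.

Fisher z-transforms: z1 = atanh(-0.148) = -0.149095, z2 = atanh(-0.644) = -0.764978; difference d = 0.615883
Var(d) = 1/53 + 1/6 = 0.0188679 + 0.1666667 = 0.1855346
z = d/√Var(d) = 0.615883 / √0.1855346 = 0.615883 / 0.430737 = 1.430

1.430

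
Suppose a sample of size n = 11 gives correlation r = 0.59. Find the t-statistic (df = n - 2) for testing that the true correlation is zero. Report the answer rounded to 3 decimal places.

1 − r² = 1 − 0.3481 = 0.6519;  √(1−r²) = 0.807403
√(n−2) = √9 = 3.000000
t = r·√(n−2)/√(1−r²) = 0.59 · 3.000000 / 0.807403 = 2.192

2.192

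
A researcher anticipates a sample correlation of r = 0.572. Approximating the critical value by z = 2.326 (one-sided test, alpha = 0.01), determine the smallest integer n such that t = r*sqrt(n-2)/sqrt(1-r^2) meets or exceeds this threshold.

r√(n−2)/√(1−r²) ≥ 2.326  ⇔  n−2 ≥ (2.326)²·(1−r²)/r²
(1−r²)/r² = (1−0.327184)/0.327184 = 2.0564
n ≥ 2 + 5.410276·2.0564 = 2 + 11.1257 = 13.1257
⌈13.1257⌉ = 14

14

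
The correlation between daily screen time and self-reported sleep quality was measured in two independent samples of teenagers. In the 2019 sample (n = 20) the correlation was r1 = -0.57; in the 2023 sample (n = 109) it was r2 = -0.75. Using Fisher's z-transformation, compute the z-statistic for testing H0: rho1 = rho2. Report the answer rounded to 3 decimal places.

1.246

Fisher z-transforms: z1 = atanh(-0.57) = -0.647523, z2 = atanh(-0.75) = -0.972955; difference d = 0.325432
Var(d) = 1/17 + 1/106 = 0.0588235 + 0.0094340 = 0.0682575
z = d/√Var(d) = 0.325432 / √0.0682575 = 0.325432 / 0.261261 = 1.246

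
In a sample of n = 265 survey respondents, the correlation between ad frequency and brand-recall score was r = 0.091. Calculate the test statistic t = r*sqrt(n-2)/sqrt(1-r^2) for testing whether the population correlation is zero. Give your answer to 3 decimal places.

t = r·√(n−2) / √(1−r²) with r = 0.091, n = 265
  = 0.091·√263 / √(1 − 0.008281)
  = 0.091·16.217275 / 0.995851
  = 1.475772 / 0.995851 = 1.482

1.482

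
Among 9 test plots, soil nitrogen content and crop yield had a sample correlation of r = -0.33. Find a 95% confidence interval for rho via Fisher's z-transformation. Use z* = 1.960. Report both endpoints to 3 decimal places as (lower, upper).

z_r = atanh(-0.33) = -0.342828;  SE = 1/√(n−3) = 1/√6 = 0.408248
z-limits: -0.342828 ± 1.960·0.408248 = -0.342828 ± 0.800166 = [-1.142994, 0.457338]
ρ-limits: (tanh -1.142994, tanh 0.457338) = (-0.815, 0.428)

(-0.815, 0.428)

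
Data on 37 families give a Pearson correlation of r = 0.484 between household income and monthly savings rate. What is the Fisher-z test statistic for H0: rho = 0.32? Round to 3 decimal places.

Fisher z: atanh(0.484) = 0.528195, atanh(0.32) = 0.331647
z = (z_r − z_0)·√(n−3) = (0.528195 − 0.331647)·√34 = 0.196548 · 5.830952 = 1.146

1.146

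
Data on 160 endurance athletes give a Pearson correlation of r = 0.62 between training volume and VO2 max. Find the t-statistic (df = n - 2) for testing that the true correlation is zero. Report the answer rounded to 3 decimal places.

t = r·√(n−2) / √(1−r²) with r = 0.62, n = 160
  = 0.62·√158 / √(1 − 0.3844)
  = 0.62·12.569805 / 0.784602
  = 7.793279 / 0.784602 = 9.933

9.933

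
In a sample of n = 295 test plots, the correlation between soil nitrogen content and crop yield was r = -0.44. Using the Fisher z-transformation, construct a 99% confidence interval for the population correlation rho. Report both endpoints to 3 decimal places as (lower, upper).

(-0.553, -0.311)

z_r = atanh(-0.44) = -0.472231;  SE = 1/√(n−3) = 1/√292 = 0.058521
z-limits: -0.472231 ± 2.576·0.058521 = -0.472231 ± 0.150750 = [-0.622981, -0.321481]
ρ-limits: (tanh -0.622981, tanh -0.321481) = (-0.553, -0.311)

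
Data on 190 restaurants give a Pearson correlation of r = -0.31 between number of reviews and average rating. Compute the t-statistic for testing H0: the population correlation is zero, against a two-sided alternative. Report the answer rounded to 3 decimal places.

-4.471

t = r·√(n−2) / √(1−r²) with r = -0.31, n = 190
  = -0.31·√188 / √(1 − 0.0961)
  = -0.31·13.711309 / 0.950737
  = -4.250506 / 0.950737 = -4.471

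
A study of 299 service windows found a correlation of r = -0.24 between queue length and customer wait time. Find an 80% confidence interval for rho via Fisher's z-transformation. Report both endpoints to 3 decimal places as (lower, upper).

(-0.309, -0.169)

Fisher z: z_r = atanh(r) = ½·ln((1+(-0.24))/(1−(-0.24))) = -0.244774
SE(z) = 1/√(n−3) = 1/√296 = 0.058124
80% ⇒ z* = 1.282; margin = 1.282·0.058124 = 0.074515
CI on z-scale: (-0.319289, -0.170259)
Back-transform: tanh(-0.319289) = -0.308864, tanh(-0.170259) = -0.168633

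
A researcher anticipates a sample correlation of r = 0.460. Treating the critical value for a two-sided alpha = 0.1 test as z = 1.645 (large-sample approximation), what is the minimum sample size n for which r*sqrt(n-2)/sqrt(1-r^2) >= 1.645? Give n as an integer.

13

Need r·√(n−2)/√(1−r²) ≥ 1.645
√(n−2) ≥ 1.645·√(1−0.211600) / 0.460 = 1.645·0.887919 / 0.460 = 3.1753
n−2 ≥ 10.0825  ⇒  n ≥ 12.0825
Smallest integer n = 13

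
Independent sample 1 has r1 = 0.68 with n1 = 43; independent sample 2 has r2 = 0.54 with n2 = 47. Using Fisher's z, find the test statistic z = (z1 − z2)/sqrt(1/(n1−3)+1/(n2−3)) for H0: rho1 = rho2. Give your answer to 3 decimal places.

1.030

z1 = atanh(0.68) = 0.829114,  z2 = atanh(0.54) = 0.604156
SE = √(1/(n1−3) + 1/(n2−3)) = √(1/40 + 1/44) = √(0.0250000 + 0.0227273) = √0.0477273 = 0.218466
z = (z1 − z2)/SE = (0.829114 − 0.604156) / 0.218466 = 0.224958 / 0.218466 = 1.030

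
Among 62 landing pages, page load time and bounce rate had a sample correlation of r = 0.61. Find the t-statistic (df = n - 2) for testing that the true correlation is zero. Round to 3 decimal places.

5.963

t = r·√(n−2) / √(1−r²) with r = 0.61, n = 62
  = 0.61·√60 / √(1 − 0.3721)
  = 0.61·7.745967 / 0.792401
  = 4.725040 / 0.792401 = 5.963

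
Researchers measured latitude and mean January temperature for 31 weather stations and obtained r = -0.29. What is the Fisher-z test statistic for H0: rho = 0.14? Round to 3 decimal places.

z_r = atanh(-0.29) = -0.298566,  z_0 = atanh(0.14) = 0.140926
SE = 1/√(n−3) = 1/√28 = 0.188982
z = (z_r − z_0)/SE = (-0.298566 − 0.140926) / 0.188982 = -0.439492 / 0.188982 = -2.326

-2.326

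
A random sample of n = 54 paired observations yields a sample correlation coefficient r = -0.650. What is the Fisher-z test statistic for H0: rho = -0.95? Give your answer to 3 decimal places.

Fisher z: atanh(-0.650) = -0.775299, atanh(-0.95) = -1.831781
z = (z_r − z_0)·√(n−3) = (-0.775299 − (-1.831781))·√51 = 1.056482 · 7.141428 = 7.545

7.545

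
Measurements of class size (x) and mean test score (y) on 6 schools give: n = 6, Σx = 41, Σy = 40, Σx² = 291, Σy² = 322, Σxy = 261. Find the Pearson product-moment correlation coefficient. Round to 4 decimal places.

-0.5037

Numerator: nΣxy − (Σx)(Σy) = 6·261 − (41)(40) = -74
Denominator: √[(nΣx²−(Σx)²)(nΣy²−(Σy)²)]
  nΣx²−(Σx)² = 6·291 − 1681 = 65;  nΣy²−(Σy)² = 6·322 − 1600 = 332
  √(65·332) = √21580 = 146.9013
r = -74 / 146.9013 = -0.5037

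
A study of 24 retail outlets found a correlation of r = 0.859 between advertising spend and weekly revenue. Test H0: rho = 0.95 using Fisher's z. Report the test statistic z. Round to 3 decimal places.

-2.485

Fisher z: atanh(0.859) = 1.289517, atanh(0.95) = 1.831781
z = (z_r − z_0)·√(n−3) = (1.289517 − 1.831781)·√21 = -0.542264 · 4.582576 = -2.485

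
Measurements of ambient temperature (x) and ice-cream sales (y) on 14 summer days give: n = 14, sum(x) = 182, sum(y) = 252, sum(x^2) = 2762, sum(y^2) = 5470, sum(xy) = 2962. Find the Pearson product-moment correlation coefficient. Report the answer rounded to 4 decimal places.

-0.5163

Numerator: nΣxy − (Σx)(Σy) = 14·2962 − (182)(252) = -4396
Denominator: √[(nΣx²−(Σx)²)(nΣy²−(Σy)²)]
  nΣx²−(Σx)² = 14·2762 − 33124 = 5544;  nΣy²−(Σy)² = 14·5470 − 63504 = 13076
  √(5544·13076) = √72493344 = 8514.3023
r = -4396 / 8514.3023 = -0.5163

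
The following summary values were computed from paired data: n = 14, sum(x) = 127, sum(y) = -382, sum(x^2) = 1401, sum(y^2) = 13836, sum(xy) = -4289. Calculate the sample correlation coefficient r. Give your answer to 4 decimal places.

-0.8937

Numerator: nΣxy − (Σx)(Σy) = 14·(-4289) − (127)(-382) = -11532
Denominator: √[(nΣx²−(Σx)²)(nΣy²−(Σy)²)]
  nΣx²−(Σx)² = 14·1401 − 16129 = 3485;  nΣy²−(Σy)² = 14·13836 − 145924 = 47780
  √(3485·47780) = √166513300 = 12904.0033
r = -11532 / 12904.0033 = -0.8937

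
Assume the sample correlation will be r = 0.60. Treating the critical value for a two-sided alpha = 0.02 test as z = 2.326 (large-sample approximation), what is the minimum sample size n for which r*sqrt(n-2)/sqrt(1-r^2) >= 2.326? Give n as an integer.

Need r·√(n−2)/√(1−r²) ≥ 2.326
√(n−2) ≥ 2.326·√(1−0.3600) / 0.60 = 2.326·0.800000 / 0.60 = 3.1013
n−2 ≥ 9.6181  ⇒  n ≥ 11.6181
Smallest integer n = 12

12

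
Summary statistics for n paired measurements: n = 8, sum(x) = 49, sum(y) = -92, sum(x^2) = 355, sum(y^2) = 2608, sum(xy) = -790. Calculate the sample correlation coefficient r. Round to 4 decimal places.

Numerator: nΣxy − (Σx)(Σy) = 8·(-790) − (49)(-92) = -1812
Denominator: √[(nΣx²−(Σx)²)(nΣy²−(Σy)²)]
  nΣx²−(Σx)² = 8·355 − 2401 = 439;  nΣy²−(Σy)² = 8·2608 − 8464 = 12400
  √(439·12400) = √5443600 = 2333.1524
r = -1812 / 2333.1524 = -0.7766

-0.7766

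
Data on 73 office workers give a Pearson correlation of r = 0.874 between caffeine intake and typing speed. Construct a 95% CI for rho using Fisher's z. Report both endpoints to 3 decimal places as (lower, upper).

(0.806, 0.919)

Fisher z: z_r = atanh(r) = ½·ln((1+0.874)/(1−0.874)) = 1.349774
SE(z) = 1/√(n−3) = 1/√70 = 0.119523
95% ⇒ z* = 1.960; margin = 1.960·0.119523 = 0.234265
CI on z-scale: (1.115509, 1.584039)
Back-transform: tanh(1.115509) = 0.806001, tanh(1.584039) = 0.919230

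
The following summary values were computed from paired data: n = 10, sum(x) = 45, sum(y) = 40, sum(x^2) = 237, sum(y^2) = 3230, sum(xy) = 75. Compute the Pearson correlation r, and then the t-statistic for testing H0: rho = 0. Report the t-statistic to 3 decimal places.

-0.964

S_xy = nΣxy − ΣxΣy = 10·75 − 45·40 = 750 − 1800 = -1050
S_xx = nΣx² − (Σx)² = 10·237 − 45² = 2370 − 2025 = 345
S_yy = nΣy² − (Σy)² = 10·3230 − 40² = 32300 − 1600 = 30700
r = S_xy / √(S_xx·S_yy) = -1050 / √(345·30700) = -1050 / √10591500 = -1050 / 3254.4585 = -0.3226
t = r·√(n−2)/√(1−r²) = -0.3226·√8 / √(1−0.104071) = -0.912451 / 0.946535 = -0.964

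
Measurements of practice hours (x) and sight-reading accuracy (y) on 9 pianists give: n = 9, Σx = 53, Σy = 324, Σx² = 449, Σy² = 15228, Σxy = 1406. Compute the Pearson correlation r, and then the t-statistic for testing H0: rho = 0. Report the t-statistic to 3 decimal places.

-2.735

S_xy = nΣxy − ΣxΣy = 9·1406 − 53·324 = 12654 − 17172 = -4518
S_xx = nΣx² − (Σx)² = 9·449 − 53² = 4041 − 2809 = 1232
S_yy = nΣy² − (Σy)² = 9·15228 − 324² = 137052 − 104976 = 32076
r = S_xy / √(S_xx·S_yy) = -4518 / √(1232·32076) = -4518 / √39517632 = -4518 / 6286.3051 = -0.7187
t = r·√(n−2)/√(1−r²) = -0.7187·√7 / √(1−0.516530) = -1.901501 / 0.695320 = -2.735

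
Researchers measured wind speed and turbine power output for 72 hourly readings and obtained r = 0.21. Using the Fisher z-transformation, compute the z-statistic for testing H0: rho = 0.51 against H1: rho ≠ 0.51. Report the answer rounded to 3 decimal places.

-2.904

Fisher z: atanh(0.21) = 0.213171, atanh(0.51) = 0.562730
z = (z_r − z_0)·√(n−3) = (0.213171 − 0.562730)·√69 = -0.349559 · 8.306624 = -2.904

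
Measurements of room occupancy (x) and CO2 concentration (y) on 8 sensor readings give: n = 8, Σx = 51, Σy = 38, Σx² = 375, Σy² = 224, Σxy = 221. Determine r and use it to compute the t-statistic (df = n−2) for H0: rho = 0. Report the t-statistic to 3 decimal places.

S_xy = nΣxy − ΣxΣy = 8·221 − 51·38 = 1768 − 1938 = -170
S_xx = nΣx² − (Σx)² = 8·375 − 51² = 3000 − 2601 = 399
S_yy = nΣy² − (Σy)² = 8·224 − 38² = 1792 − 1444 = 348
r = S_xy / √(S_xx·S_yy) = -170 / √(399·348) = -170 / √138852 = -170 / 372.6285 = -0.4562
t = r·√(n−2)/√(1−r²) = -0.4562·√6 / √(1−0.208118) = -1.117457 / 0.889878 = -1.256

-1.256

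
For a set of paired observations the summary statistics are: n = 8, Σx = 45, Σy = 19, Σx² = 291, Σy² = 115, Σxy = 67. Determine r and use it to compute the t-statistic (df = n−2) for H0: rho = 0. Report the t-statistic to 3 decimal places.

-3.005

Numerator: nΣxy − (Σx)(Σy) = 8·67 − (45)(19) = -319
Denominator: √[(nΣx²−(Σx)²)(nΣy²−(Σy)²)]
  nΣx²−(Σx)² = 8·291 − 2025 = 303;  nΣy²−(Σy)² = 8·115 − 361 = 559
  √(303·559) = √169377 = 411.5544
r = -319 / 411.5544 = -0.7751
t = r·√(n−2)/√(1−r²) = -0.7751·√6 / √(1−0.600780) = -1.898599 / 0.631839 = -3.005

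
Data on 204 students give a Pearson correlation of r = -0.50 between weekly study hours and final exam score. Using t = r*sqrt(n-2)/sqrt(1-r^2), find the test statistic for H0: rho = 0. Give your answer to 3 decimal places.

-8.206

1 − r² = 1 − 0.2500 = 0.7500;  √(1−r²) = 0.866025
√(n−2) = √202 = 14.212670
t = r·√(n−2)/√(1−r²) = -0.50 · 14.212670 / 0.866025 = -8.206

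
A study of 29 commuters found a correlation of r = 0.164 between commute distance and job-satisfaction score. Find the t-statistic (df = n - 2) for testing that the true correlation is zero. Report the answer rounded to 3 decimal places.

t = r·√(n−2) / √(1−r²) with r = 0.164, n = 29
  = 0.164·√27 / √(1 − 0.026896)
  = 0.164·5.196152 / 0.986460
  = 0.852169 / 0.986460 = 0.864

0.864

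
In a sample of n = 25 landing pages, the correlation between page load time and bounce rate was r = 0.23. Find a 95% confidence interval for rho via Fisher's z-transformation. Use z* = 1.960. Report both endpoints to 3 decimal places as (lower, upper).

z_r = atanh(0.23) = 0.234189;  SE = 1/√(n−3) = 1/√22 = 0.213201
z-limits: 0.234189 ± 1.960·0.213201 = 0.234189 ± 0.417874 = [-0.183685, 0.652063]
ρ-limits: (tanh -0.183685, tanh 0.652063) = (-0.182, 0.573)

(-0.182, 0.573)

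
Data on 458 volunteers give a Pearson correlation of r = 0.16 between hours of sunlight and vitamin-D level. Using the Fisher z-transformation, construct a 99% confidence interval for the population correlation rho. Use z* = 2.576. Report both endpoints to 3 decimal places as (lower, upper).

(0.041, 0.275)

z_r = atanh(0.16) = 0.161387;  SE = 1/√(n−3) = 1/√455 = 0.046881
z-limits: 0.161387 ± 2.576·0.046881 = 0.161387 ± 0.120765 = [0.040622, 0.282152]
ρ-limits: (tanh 0.040622, tanh 0.282152) = (0.041, 0.275)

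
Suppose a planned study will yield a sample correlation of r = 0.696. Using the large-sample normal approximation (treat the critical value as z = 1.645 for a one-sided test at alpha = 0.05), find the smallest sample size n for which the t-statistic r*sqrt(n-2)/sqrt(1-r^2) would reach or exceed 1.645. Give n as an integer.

Need r·√(n−2)/√(1−r²) ≥ 1.645
√(n−2) ≥ 1.645·√(1−0.484416) / 0.696 = 1.645·0.718042 / 0.696 = 1.6971
n−2 ≥ 2.8801  ⇒  n ≥ 4.8801
Smallest integer n = 5

5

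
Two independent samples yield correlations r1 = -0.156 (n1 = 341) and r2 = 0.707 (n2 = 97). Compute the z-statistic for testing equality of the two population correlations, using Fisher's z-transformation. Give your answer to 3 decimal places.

z1 = atanh(-0.156) = -0.157284,  z2 = atanh(0.707) = 0.881160
SE = √(1/(n1−3) + 1/(n2−3)) = √(1/338 + 1/94) = √(0.0029586 + 0.0106383) = √0.0135969 = 0.116606
z = (z1 − z2)/SE = (-0.157284 − 0.881160) / 0.116606 = -1.038444 / 0.116606 = -8.906

-8.906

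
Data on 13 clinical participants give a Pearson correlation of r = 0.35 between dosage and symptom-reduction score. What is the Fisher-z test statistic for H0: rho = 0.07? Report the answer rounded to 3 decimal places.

0.934

z_r = atanh(0.35) = 0.365444,  z_0 = atanh(0.07) = 0.070115
SE = 1/√(n−3) = 1/√10 = 0.316228
z = (z_r − z_0)/SE = (0.365444 − 0.070115) / 0.316228 = 0.295329 / 0.316228 = 0.934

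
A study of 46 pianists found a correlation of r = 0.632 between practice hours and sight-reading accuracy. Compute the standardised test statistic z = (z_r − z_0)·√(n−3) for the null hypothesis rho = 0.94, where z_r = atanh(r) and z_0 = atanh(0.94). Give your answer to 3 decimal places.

z_r = atanh(0.632) = 0.744739,  z_0 = atanh(0.94) = 1.738049
SE = 1/√(n−3) = 1/√43 = 0.152499
z = (z_r − z_0)/SE = (0.744739 − 1.738049) / 0.152499 = -0.993310 / 0.152499 = -6.514

-6.514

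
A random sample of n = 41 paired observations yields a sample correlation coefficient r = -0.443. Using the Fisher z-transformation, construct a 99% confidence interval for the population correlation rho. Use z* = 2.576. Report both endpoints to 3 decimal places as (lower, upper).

(-0.713, -0.058)

Fisher z: z_r = atanh(r) = ½·ln((1+(-0.443))/(1−(-0.443))) = -0.475957
SE(z) = 1/√(n−3) = 1/√38 = 0.162221
99% ⇒ z* = 2.576; margin = 2.576·0.162221 = 0.417881
CI on z-scale: (-0.893838, -0.058076)
Back-transform: tanh(-0.893838) = -0.713284, tanh(-0.058076) = -0.058011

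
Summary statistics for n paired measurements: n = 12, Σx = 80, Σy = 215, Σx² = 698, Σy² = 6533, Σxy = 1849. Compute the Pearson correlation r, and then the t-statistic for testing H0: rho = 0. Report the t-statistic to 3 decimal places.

Numerator: nΣxy − (Σx)(Σy) = 12·1849 − (80)(215) = 4988
Denominator: √[(nΣx²−(Σx)²)(nΣy²−(Σy)²)]
  nΣx²−(Σx)² = 12·698 − 6400 = 1976;  nΣy²−(Σy)² = 12·6533 − 46225 = 32171
  √(1976·32171) = √63569896 = 7973.0732
r = 4988 / 7973.0732 = 0.6256
t = r·√(n−2)/√(1−r²) = 0.6256·√10 / √(1−0.391375) = 1.978321 / 0.780144 = 2.536

2.536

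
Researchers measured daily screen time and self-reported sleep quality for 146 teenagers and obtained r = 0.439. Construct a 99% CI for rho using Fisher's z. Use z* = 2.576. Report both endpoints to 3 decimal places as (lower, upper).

z_r = atanh(0.439) = 0.470991;  SE = 1/√(n−3) = 1/√143 = 0.083624
z-limits: 0.470991 ± 2.576·0.083624 = 0.470991 ± 0.215415 = [0.255576, 0.686406]
ρ-limits: (tanh 0.255576, tanh 0.686406) = (0.250, 0.596)

(0.250, 0.596)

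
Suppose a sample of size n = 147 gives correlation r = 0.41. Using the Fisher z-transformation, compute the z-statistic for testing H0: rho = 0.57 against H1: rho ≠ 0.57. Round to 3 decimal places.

z_r = atanh(0.41) = 0.435611,  z_0 = atanh(0.57) = 0.647523
SE = 1/√(n−3) = 1/√144 = 0.083333
z = (z_r − z_0)/SE = (0.435611 − 0.647523) / 0.083333 = -0.211912 / 0.083333 = -2.543

-2.543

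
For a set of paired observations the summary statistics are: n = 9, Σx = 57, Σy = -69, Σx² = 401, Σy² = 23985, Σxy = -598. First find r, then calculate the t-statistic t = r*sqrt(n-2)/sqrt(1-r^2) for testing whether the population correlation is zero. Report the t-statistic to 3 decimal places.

-0.446

S_xy = nΣxy − ΣxΣy = 9·(-598) − 57·(-69) = -5382 − (-3933) = -1449
S_xx = nΣx² − (Σx)² = 9·401 − 57² = 3609 − 3249 = 360
S_yy = nΣy² − (Σy)² = 9·23985 − (-69)² = 215865 − 4761 = 211104
r = S_xy / √(S_xx·S_yy) = -1449 / √(360·211104) = -1449 / √75997440 = -1449 / 8717.6511 = -0.1662
t = r·√(n−2)/√(1−r²) = -0.1662·√7 / √(1−0.027622) = -0.439724 / 0.986092 = -0.446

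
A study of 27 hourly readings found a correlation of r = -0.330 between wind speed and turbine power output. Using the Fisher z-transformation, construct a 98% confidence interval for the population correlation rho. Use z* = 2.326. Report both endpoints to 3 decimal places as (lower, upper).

(-0.674, 0.131)

z_r = atanh(-0.330) = -0.342828;  SE = 1/√(n−3) = 1/√24 = 0.204124
z-limits: -0.342828 ± 2.326·0.204124 = -0.342828 ± 0.474792 = [-0.817620, 0.131964]
ρ-limits: (tanh -0.817620, tanh 0.131964) = (-0.674, 0.131)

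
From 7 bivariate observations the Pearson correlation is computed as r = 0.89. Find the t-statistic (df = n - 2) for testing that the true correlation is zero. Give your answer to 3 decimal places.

1 − r² = 1 − 0.7921 = 0.2079;  √(1−r²) = 0.455961
√(n−2) = √5 = 2.236068
t = r·√(n−2)/√(1−r²) = 0.89 · 2.236068 / 0.455961 = 4.365

4.365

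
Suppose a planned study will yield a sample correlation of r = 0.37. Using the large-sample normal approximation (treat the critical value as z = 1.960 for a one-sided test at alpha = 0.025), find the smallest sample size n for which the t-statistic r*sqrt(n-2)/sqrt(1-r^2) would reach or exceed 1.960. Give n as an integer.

Need r·√(n−2)/√(1−r²) ≥ 1.960
√(n−2) ≥ 1.960·√(1−0.1369) / 0.37 = 1.960·0.929032 / 0.37 = 4.9214
n−2 ≥ 24.2202  ⇒  n ≥ 26.2202
Smallest integer n = 27

27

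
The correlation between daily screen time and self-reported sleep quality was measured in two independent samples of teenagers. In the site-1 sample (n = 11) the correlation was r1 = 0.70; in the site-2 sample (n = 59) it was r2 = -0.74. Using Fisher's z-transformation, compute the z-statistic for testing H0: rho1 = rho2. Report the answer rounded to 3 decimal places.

Fisher z-transforms: z1 = atanh(0.70) = 0.867301, z2 = atanh(-0.74) = -0.950479; difference d = 1.817780
Var(d) = 1/8 + 1/56 = 0.1250000 + 0.0178571 = 0.1428571
z = d/√Var(d) = 1.817780 / √0.1428571 = 1.817780 / 0.377964 = 4.809

4.809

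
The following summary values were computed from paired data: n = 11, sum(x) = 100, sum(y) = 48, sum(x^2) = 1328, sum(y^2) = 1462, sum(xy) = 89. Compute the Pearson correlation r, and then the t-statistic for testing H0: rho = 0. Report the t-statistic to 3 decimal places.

S_xy = nΣxy − ΣxΣy = 11·89 − 100·48 = 979 − 4800 = -3821
S_xx = nΣx² − (Σx)² = 11·1328 − 100² = 14608 − 10000 = 4608
S_yy = nΣy² − (Σy)² = 11·1462 − 48² = 16082 − 2304 = 13778
r = S_xy / √(S_xx·S_yy) = -3821 / √(4608·13778) = -3821 / √63489024 = -3821 / 7968.0000 = -0.4795
t = r·√(n−2)/√(1−r²) = -0.4795·√9 / √(1−0.229920) = -1.438500 / 0.877542 = -1.639

-1.639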